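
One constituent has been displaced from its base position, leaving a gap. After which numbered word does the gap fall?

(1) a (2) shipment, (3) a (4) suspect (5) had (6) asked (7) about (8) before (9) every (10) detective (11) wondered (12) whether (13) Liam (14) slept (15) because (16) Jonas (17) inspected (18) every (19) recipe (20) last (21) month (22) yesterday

7

The displaced element is "a shipment" (word 2).
It functions as the object of the preposition "about" of "asked", so the gap sits immediately after word 7 ("about").
Base order: A suspect had asked about a shipment before every detective wondered whether Liam slept because Jonas inspected every recipe last month yesterday.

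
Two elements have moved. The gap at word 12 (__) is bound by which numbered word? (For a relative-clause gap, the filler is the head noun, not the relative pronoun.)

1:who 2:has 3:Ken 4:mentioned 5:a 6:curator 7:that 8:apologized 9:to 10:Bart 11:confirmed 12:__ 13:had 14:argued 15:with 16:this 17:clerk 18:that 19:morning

1

The marked gap is the subject of "argued".
Its filler is the fronted wh-phrase "who", at word 1.
(The other dependency links word 6 to a gap after word 7.)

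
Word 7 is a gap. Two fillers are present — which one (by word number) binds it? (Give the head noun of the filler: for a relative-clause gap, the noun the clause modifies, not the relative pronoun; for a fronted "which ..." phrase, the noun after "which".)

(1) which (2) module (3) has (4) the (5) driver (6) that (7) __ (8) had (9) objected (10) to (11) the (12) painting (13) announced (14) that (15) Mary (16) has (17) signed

5

The marked gap is inside the relative clause, the subject of "objected".
Its filler is the head noun "driver" (via "that"), at word 5.
(The other dependency links word 2 to a gap after word 17.)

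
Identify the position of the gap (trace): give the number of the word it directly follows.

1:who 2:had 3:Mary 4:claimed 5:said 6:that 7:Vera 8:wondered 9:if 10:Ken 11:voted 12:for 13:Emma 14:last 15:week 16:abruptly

4

The displaced element is "who" (word 1).
It is linked across 1 clause boundary (Ø).
It functions as the subject of "said", so the gap sits immediately after word 4 ("claimed").
Base order: Mary had claimed that who said that Vera wondered if Ken voted for Emma last week abruptly.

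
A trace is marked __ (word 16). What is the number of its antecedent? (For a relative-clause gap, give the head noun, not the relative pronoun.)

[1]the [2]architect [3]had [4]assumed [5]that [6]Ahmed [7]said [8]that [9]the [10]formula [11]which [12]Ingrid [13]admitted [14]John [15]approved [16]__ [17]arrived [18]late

The gap at 16 is the object of "approved", inside a relative clause.
The relative pronoun is "which" (word 11); it is bound by the head noun immediately before it.
Its filler is the head noun "formula", at word 10.

10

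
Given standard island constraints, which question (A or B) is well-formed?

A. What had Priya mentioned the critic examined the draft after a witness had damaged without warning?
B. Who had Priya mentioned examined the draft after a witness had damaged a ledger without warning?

B

In A, the wh-phrase is extracted from inside an adjunct island (introduced by "after"), which blocks movement.
In B, the extraction path crosses only that-complement boundaries, which are transparent.
So B is grammatical.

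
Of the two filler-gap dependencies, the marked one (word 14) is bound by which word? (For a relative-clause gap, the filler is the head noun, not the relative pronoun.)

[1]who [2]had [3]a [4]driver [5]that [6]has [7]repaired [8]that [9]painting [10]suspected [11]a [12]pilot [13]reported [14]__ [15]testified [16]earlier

The marked gap is the subject of "testified".
Its filler is the fronted wh-phrase "who", at word 1.
(The other dependency links word 4 to a gap after word 5.)

1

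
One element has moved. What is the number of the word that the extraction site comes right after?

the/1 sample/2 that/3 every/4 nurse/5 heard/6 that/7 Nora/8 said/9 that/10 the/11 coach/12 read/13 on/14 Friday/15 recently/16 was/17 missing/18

The displaced element is "the sample" (word 2).
It is linked across 2 clause boundaries (that → that).
It functions as the direct object of "read", so the gap sits immediately after word 13 ("read").
Base order: Every nurse heard that Nora said that the coach read the sample on Friday recently.

13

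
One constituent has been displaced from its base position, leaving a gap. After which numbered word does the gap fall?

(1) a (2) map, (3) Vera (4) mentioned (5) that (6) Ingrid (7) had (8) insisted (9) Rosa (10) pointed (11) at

11

The displaced element is "a map" (word 2).
It is linked across 2 clause boundaries (that → Ø).
It functions as the object of the preposition "at" of "pointed", so the gap sits immediately after word 11 ("at").
Base order: Vera mentioned that Ingrid had insisted Rosa pointed at a map.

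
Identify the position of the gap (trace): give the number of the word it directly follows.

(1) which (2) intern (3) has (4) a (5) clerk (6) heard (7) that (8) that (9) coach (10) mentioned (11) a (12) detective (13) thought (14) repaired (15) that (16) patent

13

The displaced element is "which intern" (word 2).
It is linked across 3 clause boundaries (that → Ø → Ø).
It functions as the subject of "repaired", so the gap sits immediately after word 13 ("thought").
Base order: A clerk has heard that that coach mentioned a detective thought which intern repaired that patent.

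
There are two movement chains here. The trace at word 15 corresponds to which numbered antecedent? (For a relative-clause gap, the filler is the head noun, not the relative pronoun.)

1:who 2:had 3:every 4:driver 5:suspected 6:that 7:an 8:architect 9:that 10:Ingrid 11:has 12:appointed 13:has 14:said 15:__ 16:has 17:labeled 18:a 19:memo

The marked gap is the subject of "labeled".
Its filler is the fronted wh-phrase "who", at word 1.
(The other dependency links word 8 to a gap after word 12.)

1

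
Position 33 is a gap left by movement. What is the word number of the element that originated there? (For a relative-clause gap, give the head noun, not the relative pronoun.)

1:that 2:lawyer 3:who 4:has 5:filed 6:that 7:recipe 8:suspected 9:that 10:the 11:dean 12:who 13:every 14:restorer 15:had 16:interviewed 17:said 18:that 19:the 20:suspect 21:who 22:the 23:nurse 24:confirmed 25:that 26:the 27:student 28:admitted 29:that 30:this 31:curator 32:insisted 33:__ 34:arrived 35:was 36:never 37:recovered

The gap at 33 is the subject of "arrived", inside a relative clause.
The relative pronoun is "who" (word 21); it is bound by the head noun immediately before it.
Its filler is the head noun "suspect", at word 20.

20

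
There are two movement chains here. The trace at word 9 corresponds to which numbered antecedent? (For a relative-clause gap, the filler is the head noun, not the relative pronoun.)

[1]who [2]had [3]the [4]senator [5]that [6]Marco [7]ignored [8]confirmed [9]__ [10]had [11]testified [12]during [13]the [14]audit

1

The marked gap is the subject of "testified".
Its filler is the fronted wh-phrase "who", at word 1.
(The other dependency links word 4 to a gap after word 7.)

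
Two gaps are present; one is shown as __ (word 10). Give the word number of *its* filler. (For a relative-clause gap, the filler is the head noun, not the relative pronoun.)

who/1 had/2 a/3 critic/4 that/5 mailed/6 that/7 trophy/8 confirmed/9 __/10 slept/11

The marked gap is the subject of "slept".
Its filler is the fronted wh-phrase "who", at word 1.
(The other dependency links word 4 to a gap after word 5.)

1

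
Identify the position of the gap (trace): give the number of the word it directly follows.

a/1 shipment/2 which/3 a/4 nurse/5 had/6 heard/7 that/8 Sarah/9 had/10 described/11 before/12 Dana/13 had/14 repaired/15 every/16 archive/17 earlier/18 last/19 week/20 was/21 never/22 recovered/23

The displaced element is "a shipment" (word 2).
It is linked across 1 clause boundary (that).
It functions as the direct object of "described", so the gap sits immediately after word 11 ("described").
Base order: A nurse had heard that Sarah had described a shipment before Dana had repaired every archive earlier last week.

11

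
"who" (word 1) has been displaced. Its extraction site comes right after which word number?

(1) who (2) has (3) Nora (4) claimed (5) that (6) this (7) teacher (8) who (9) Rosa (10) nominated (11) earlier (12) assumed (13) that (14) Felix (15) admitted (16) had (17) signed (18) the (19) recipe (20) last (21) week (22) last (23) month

The displaced element is "who" (word 1).
It is linked across 3 clause boundaries (that → that → Ø).
It functions as the subject of "signed", so the gap sits immediately after word 15 ("admitted").
Base order: Nora has claimed that this teacher who Rosa nominated earlier assumed that Felix admitted who had signed the recipe last week last month.

15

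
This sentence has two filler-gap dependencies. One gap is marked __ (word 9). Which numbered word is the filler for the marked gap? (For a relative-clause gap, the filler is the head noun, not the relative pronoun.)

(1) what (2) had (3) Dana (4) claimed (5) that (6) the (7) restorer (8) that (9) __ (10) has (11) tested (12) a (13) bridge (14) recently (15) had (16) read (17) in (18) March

7

The marked gap is inside the relative clause, the subject of "tested".
Its filler is the head noun "restorer" (via "that"), at word 7.
(The other dependency links word 1 to a gap after word 16.)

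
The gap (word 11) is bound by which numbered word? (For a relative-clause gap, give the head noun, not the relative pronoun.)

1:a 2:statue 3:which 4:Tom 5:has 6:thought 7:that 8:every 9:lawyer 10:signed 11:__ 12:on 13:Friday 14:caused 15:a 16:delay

The gap at 11 is the object of "signed", inside a relative clause.
The relative pronoun is "which" (word 3); it is bound by the head noun immediately before it.
Its filler is the head noun "statue", at word 2.

2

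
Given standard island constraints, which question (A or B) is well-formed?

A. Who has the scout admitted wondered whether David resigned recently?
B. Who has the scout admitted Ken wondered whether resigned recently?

A

In B, the wh-phrase is extracted from inside a wh-island (introduced by "whether"), which blocks movement.
In A, the extraction path crosses only that-complement boundaries, which are transparent.
So A is grammatical.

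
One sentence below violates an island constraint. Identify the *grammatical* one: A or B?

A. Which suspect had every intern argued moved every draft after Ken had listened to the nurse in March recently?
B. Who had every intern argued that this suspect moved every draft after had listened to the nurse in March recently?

In B, the wh-phrase is extracted from inside an adjunct island (introduced by "after"), which blocks movement.
In A, the extraction path crosses only that-complement boundaries, which are transparent.
So A is grammatical.

A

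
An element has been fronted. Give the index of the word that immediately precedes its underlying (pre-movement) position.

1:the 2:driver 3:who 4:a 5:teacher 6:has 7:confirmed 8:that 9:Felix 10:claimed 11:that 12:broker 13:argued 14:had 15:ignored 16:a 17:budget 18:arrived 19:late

The displaced element is "the driver" (word 2).
It is linked across 3 clause boundaries (that → Ø → Ø).
It functions as the subject of "ignored", so the gap sits immediately after word 13 ("argued").
Base order: A teacher has confirmed that Felix claimed that broker argued that the driver had ignored a budget.

13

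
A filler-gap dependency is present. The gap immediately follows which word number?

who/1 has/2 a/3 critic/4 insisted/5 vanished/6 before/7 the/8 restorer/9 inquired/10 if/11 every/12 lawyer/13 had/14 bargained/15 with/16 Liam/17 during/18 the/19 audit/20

5

The displaced element is "who" (word 1).
It is linked across 1 clause boundary (Ø).
It functions as the subject of "vanished", so the gap sits immediately after word 5 ("insisted").
Base order: A critic has insisted that who vanished before the restorer inquired if every lawyer had bargained with Liam during the audit.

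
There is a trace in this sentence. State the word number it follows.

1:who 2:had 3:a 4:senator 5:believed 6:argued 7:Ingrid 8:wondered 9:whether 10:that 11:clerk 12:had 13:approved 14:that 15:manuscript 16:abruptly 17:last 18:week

5

The displaced element is "who" (word 1).
It is linked across 1 clause boundary (Ø).
It functions as the subject of "argued", so the gap sits immediately after word 5 ("believed").
Base order: A senator had believed that who argued Ingrid wondered whether that clerk had approved that manuscript abruptly last week.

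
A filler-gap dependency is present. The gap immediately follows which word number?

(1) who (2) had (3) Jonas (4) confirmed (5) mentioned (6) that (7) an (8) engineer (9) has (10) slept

The displaced element is "who" (word 1).
It is linked across 1 clause boundary (Ø).
It functions as the subject of "mentioned", so the gap sits immediately after word 4 ("confirmed").
Base order: Jonas had confirmed who mentioned that an engineer has slept.

4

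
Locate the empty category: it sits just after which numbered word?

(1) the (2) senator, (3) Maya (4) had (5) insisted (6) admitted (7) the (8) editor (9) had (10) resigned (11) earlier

The displaced element is "the senator" (word 2).
It is linked across 1 clause boundary (Ø).
It functions as the subject of "admitted", so the gap sits immediately after word 5 ("insisted").
Base order: Maya had insisted the senator admitted the editor had resigned earlier.

5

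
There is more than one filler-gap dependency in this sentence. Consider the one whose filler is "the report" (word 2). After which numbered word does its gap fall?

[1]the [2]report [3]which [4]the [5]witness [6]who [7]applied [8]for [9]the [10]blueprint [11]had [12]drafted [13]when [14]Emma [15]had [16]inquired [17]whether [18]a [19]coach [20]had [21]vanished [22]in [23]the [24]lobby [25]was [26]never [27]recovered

The displaced element is "the report" (word 2).
It functions as the direct object of "drafted", so the gap sits immediately after word 12 ("drafted").
Base order: The witness who applied for the blueprint had drafted the report when Emma had inquired whether a coach had vanished in the lobby.

12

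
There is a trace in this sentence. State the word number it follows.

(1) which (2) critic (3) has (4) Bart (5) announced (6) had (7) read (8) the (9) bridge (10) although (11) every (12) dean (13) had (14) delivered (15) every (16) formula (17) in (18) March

5

The displaced element is "which critic" (word 2).
It is linked across 1 clause boundary (Ø).
It functions as the subject of "read", so the gap sits immediately after word 5 ("announced").
Base order: Bart has announced that which critic had read the bridge although every dean had delivered every formula in March.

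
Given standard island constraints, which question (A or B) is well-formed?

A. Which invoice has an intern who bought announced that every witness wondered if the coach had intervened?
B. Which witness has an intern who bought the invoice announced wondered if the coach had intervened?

In A, the wh-phrase is extracted from inside a complex-NP island (relative clause) (introduced by "who"), which blocks movement.
In B, the extraction path crosses only that-complement boundaries, which are transparent.
So B is grammatical.

B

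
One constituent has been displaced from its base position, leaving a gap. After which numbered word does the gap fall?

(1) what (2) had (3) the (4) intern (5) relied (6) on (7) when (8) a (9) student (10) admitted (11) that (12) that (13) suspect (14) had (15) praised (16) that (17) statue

The displaced element is "what" (word 1).
It functions as the object of the preposition "on" of "relied", so the gap sits immediately after word 6 ("on").
Base order: The intern had relied on what when a student admitted that that suspect had praised that statue.

6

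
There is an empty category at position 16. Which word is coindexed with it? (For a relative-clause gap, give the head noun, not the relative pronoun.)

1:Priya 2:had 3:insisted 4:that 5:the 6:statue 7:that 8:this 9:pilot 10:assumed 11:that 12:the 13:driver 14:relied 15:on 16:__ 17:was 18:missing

The gap at 16 is the prepositional object of "relied", inside a relative clause.
The relative pronoun is "that" (word 7); it is bound by the head noun immediately before it.
Its filler is the head noun "statue", at word 6.

6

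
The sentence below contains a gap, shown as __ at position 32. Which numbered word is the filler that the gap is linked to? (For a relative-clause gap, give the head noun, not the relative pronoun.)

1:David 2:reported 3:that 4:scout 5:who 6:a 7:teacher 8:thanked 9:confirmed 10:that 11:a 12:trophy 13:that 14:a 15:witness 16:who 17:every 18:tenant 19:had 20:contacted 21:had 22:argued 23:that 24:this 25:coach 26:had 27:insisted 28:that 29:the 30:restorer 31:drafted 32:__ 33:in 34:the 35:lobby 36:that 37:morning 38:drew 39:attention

The gap at 32 is the object of "drafted", inside a relative clause.
The relative pronoun is "that" (word 13); it is bound by the head noun immediately before it.
Its filler is the head noun "trophy", at word 12.

12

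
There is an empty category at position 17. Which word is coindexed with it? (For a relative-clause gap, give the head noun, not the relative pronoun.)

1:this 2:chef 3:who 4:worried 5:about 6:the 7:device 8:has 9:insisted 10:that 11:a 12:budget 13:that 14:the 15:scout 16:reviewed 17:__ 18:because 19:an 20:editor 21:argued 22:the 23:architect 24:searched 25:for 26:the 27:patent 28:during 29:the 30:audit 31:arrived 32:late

12

The gap at 17 is the object of "reviewed", inside a relative clause.
The relative pronoun is "that" (word 13); it is bound by the head noun immediately before it.
Its filler is the head noun "budget", at word 12.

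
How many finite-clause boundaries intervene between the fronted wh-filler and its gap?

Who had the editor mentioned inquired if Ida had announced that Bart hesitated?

1

"who" is extracted from the subject of "inquired".
Boundaries crossed, outermost first: [Ø] — 1 in total.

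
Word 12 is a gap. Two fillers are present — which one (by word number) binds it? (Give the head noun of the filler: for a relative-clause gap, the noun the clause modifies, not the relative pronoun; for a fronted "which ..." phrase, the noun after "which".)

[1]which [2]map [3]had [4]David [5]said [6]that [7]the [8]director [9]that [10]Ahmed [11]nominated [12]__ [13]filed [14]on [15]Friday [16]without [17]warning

The marked gap is inside the relative clause, the direct object of "nominated".
Its filler is the head noun "director" (via "that"), at word 8.
(The other dependency links word 2 to a gap after word 13.)

8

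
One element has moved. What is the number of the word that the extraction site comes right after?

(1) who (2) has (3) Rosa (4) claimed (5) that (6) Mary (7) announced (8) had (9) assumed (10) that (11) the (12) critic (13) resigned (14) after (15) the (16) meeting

7

The displaced element is "who" (word 1).
It is linked across 2 clause boundaries (that → Ø).
It functions as the subject of "assumed", so the gap sits immediately after word 7 ("announced").
Base order: Rosa has claimed that Mary announced that who had assumed that the critic resigned after the meeting.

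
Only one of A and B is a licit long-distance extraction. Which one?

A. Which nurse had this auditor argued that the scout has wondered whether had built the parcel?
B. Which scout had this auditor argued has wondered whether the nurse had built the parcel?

In A, the wh-phrase is extracted from inside a wh-island (introduced by "whether"), which blocks movement.
In B, the extraction path crosses only that-complement boundaries, which are transparent.
So B is grammatical.

B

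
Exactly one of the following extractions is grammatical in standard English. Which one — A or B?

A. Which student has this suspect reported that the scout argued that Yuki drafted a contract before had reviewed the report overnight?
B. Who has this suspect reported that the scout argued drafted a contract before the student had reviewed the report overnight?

B

In A, the wh-phrase is extracted from inside an adjunct island (introduced by "before"), which blocks movement.
In B, the extraction path crosses only that-complement boundaries, which are transparent.
So B is grammatical.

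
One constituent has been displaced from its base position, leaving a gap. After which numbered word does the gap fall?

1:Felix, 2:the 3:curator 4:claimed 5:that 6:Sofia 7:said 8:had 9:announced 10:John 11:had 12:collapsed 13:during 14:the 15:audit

The displaced element is "Felix" (word 1).
It is linked across 2 clause boundaries (that → Ø).
It functions as the subject of "announced", so the gap sits immediately after word 7 ("said").
Base order: The curator claimed that Sofia said that Felix had announced John had collapsed during the audit.

7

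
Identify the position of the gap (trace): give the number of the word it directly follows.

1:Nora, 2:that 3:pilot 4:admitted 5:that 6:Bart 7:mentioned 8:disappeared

7

The displaced element is "Nora" (word 1).
It is linked across 2 clause boundaries (that → Ø).
It functions as the subject of "disappeared", so the gap sits immediately after word 7 ("mentioned").
Base order: That pilot admitted that Bart mentioned Nora disappeared.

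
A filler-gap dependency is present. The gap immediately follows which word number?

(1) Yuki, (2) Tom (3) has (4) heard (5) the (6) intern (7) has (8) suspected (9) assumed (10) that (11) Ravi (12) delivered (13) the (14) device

8

The displaced element is "Yuki" (word 1).
It is linked across 2 clause boundaries (Ø → Ø).
It functions as the subject of "assumed", so the gap sits immediately after word 8 ("suspected").
Base order: Tom has heard the intern has suspected Yuki assumed that Ravi delivered the device.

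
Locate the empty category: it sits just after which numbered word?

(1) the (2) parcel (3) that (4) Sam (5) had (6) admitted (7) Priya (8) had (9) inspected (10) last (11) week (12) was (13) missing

9

The displaced element is "the parcel" (word 2).
It is linked across 1 clause boundary (Ø).
It functions as the direct object of "inspected", so the gap sits immediately after word 9 ("inspected").
Base order: Sam had admitted Priya had inspected the parcel last week.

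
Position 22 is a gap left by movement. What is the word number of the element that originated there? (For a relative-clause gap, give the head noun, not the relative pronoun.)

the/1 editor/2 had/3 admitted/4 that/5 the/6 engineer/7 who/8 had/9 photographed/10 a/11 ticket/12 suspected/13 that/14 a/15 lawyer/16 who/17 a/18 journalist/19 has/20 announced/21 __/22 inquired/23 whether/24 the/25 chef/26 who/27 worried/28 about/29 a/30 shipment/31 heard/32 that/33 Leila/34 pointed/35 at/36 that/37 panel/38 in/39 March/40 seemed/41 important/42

16

The gap at 22 is the subject of "inquired", inside a relative clause.
The relative pronoun is "who" (word 17); it is bound by the head noun immediately before it.
Its filler is the head noun "lawyer", at word 16.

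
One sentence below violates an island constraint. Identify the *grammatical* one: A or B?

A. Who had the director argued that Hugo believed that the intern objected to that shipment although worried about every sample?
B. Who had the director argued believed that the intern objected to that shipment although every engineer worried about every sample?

In A, the wh-phrase is extracted from inside an adjunct island (introduced by "although"), which blocks movement.
In B, the extraction path crosses only that-complement boundaries, which are transparent.
So B is grammatical.

B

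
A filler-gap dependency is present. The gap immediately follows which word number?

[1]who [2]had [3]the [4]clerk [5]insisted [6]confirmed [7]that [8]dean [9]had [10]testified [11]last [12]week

The displaced element is "who" (word 1).
It is linked across 1 clause boundary (Ø).
It functions as the subject of "confirmed", so the gap sits immediately after word 5 ("insisted").
Base order: The clerk had insisted that who confirmed that dean had testified last week.

5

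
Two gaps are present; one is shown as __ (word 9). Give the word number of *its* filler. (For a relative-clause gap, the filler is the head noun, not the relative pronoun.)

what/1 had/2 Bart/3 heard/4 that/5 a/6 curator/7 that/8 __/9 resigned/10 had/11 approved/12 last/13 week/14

7

The marked gap is inside the relative clause, the subject of "resigned".
Its filler is the head noun "curator" (via "that"), at word 7.
(The other dependency links word 1 to a gap after word 12.)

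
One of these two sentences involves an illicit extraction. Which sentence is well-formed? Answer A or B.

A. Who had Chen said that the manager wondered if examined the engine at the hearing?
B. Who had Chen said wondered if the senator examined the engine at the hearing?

In A, the wh-phrase is extracted from inside a wh-island (introduced by "if"), which blocks movement.
In B, the extraction path crosses only that-complement boundaries, which are transparent.
So B is grammatical.

B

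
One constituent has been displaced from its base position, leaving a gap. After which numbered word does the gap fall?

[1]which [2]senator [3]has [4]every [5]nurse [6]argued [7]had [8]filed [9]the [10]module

The displaced element is "which senator" (word 2).
It is linked across 1 clause boundary (Ø).
It functions as the subject of "filed", so the gap sits immediately after word 6 ("argued").
Base order: Every nurse has argued that which senator had filed the module.

6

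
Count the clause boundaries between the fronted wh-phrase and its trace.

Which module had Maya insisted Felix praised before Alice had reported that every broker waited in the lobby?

"which module" is extracted from the object of "praised".
Boundaries crossed, outermost first: [Ø] — 1 in total.

1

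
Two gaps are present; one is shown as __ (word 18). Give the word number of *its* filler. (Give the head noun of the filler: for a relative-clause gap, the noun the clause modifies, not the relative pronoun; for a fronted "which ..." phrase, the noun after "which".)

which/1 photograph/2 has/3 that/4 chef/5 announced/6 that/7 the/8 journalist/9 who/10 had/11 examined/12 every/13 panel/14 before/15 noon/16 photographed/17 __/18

The marked gap is the direct object of "photographed".
Its filler is the fronted wh-phrase "which photograph", at word 2.
(The other dependency links word 9 to a gap after word 10.)

2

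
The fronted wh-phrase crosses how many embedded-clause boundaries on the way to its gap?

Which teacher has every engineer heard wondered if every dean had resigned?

"which teacher" is extracted from the subject of "wondered".
Boundaries crossed, outermost first: [Ø] — 1 in total.

1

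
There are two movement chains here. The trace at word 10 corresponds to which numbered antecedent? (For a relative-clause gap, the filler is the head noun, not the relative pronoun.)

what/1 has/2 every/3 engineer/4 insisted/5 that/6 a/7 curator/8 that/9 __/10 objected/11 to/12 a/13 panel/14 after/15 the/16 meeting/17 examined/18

8

The marked gap is inside the relative clause, the subject of "objected".
Its filler is the head noun "curator" (via "that"), at word 8.
(The other dependency links word 1 to a gap after word 18.)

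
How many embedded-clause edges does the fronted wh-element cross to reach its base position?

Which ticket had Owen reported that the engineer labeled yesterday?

"which ticket" is extracted from the object of "labeled".
Boundaries crossed, outermost first: [that] — 1 in total.

1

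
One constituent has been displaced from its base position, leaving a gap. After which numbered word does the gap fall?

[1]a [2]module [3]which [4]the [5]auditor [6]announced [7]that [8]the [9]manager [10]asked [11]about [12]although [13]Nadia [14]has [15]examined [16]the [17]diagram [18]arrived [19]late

The displaced element is "a module" (word 2).
It is linked across 1 clause boundary (that).
It functions as the object of the preposition "about" of "asked", so the gap sits immediately after word 11 ("about").
Base order: The auditor announced that the manager asked about a module although Nadia has examined the diagram.

11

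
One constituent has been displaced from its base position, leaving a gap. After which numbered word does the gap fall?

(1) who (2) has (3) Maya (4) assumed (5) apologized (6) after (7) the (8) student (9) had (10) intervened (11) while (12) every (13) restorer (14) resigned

The displaced element is "who" (word 1).
It is linked across 1 clause boundary (Ø).
It functions as the subject of "apologized", so the gap sits immediately after word 4 ("assumed").
Base order: Maya has assumed who apologized after the student had intervened while every restorer resigned.

4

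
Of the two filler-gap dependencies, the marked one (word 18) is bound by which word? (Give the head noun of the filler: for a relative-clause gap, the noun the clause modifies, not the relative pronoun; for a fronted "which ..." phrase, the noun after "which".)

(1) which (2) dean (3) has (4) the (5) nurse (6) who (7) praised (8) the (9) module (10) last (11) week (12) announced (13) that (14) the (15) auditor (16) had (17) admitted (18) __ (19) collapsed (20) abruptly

The marked gap is the subject of "collapsed".
Its filler is the fronted wh-phrase "which dean", at word 2.
(The other dependency links word 5 to a gap after word 6.)

2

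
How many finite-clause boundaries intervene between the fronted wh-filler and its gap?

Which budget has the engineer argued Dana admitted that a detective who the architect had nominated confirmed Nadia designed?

3

"which budget" is extracted from the object of "designed".
Boundaries crossed, outermost first: [Ø], [that], [Ø] — 3 in total.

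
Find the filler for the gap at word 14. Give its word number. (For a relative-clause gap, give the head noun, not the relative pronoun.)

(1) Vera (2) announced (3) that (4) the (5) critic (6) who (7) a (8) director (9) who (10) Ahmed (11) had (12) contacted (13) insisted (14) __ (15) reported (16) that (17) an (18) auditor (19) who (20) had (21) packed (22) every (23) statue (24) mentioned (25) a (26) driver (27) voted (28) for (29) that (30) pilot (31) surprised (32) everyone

The gap at 14 is the subject of "reported", inside a relative clause.
The relative pronoun is "who" (word 6); it is bound by the head noun immediately before it.
Its filler is the head noun "critic", at word 5.

5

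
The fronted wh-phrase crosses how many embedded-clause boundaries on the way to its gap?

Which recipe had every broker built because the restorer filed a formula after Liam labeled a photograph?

"which recipe" originates inside the matrix clause — no clause boundary is crossed.

0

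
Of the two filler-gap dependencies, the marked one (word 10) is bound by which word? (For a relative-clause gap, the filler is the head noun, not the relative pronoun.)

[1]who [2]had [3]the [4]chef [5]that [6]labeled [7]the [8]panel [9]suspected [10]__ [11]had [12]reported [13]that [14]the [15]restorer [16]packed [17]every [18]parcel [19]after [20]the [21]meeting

The marked gap is the subject of "reported".
Its filler is the fronted wh-phrase "who", at word 1.
(The other dependency links word 4 to a gap after word 5.)

1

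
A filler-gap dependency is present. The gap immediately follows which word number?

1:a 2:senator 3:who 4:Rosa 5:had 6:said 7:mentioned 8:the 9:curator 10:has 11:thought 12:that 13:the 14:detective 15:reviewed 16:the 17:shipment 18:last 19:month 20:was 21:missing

The displaced element is "a senator" (word 2).
It is linked across 1 clause boundary (Ø).
It functions as the subject of "mentioned", so the gap sits immediately after word 6 ("said").
Base order: Rosa had said a senator mentioned the curator has thought that the detective reviewed the shipment last month.

6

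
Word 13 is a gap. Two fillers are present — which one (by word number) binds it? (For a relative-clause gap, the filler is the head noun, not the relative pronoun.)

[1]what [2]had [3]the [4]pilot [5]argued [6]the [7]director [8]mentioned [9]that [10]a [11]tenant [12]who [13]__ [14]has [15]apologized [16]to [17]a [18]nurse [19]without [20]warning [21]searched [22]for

The marked gap is inside the relative clause, the subject of "apologized".
Its filler is the head noun "tenant" (via "who"), at word 11.
(The other dependency links word 1 to a gap after word 22.)

11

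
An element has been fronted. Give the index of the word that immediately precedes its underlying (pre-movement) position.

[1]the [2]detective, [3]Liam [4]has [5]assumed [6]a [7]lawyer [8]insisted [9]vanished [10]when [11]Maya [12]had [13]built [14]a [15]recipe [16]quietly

The displaced element is "the detective" (word 2).
It is linked across 2 clause boundaries (Ø → Ø).
It functions as the subject of "vanished", so the gap sits immediately after word 8 ("insisted").
Base order: Liam has assumed a lawyer insisted the detective vanished when Maya had built a recipe quietly.

8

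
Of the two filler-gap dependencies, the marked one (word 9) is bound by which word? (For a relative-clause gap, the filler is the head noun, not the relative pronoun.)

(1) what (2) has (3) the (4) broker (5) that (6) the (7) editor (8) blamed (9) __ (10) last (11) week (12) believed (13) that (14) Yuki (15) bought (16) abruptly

4

The marked gap is inside the relative clause, the direct object of "blamed".
Its filler is the head noun "broker" (via "that"), at word 4.
(The other dependency links word 1 to a gap after word 15.)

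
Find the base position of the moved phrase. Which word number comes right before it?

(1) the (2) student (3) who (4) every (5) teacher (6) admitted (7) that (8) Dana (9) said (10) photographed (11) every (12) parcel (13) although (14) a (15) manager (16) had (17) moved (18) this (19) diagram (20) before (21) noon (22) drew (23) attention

9

The displaced element is "the student" (word 2).
It is linked across 2 clause boundaries (that → Ø).
It functions as the subject of "photographed", so the gap sits immediately after word 9 ("said").
Base order: Every teacher admitted that Dana said that the student photographed every parcel although a manager had moved this diagram before noon.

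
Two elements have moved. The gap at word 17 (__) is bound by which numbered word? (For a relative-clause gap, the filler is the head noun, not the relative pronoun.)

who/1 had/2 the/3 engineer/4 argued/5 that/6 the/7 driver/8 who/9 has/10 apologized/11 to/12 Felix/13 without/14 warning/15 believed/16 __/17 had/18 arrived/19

The marked gap is the subject of "arrived".
Its filler is the fronted wh-phrase "who", at word 1.
(The other dependency links word 8 to a gap after word 9.)

1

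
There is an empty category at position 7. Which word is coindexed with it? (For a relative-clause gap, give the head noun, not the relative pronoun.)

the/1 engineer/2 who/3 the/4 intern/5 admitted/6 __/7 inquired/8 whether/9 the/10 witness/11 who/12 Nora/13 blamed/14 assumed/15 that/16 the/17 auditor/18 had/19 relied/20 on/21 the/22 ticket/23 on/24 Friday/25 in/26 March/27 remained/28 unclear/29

The gap at 7 is the subject of "inquired", inside a relative clause.
The relative pronoun is "who" (word 3); it is bound by the head noun immediately before it.
Its filler is the head noun "engineer", at word 2.

2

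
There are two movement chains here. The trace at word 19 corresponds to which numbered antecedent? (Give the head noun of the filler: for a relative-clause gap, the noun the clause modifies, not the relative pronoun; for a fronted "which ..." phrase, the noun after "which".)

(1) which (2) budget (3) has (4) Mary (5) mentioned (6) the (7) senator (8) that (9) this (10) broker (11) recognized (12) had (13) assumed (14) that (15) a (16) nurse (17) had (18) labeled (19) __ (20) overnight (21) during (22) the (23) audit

2

The marked gap is the direct object of "labeled".
Its filler is the fronted wh-phrase "which budget", at word 2.
(The other dependency links word 7 to a gap after word 11.)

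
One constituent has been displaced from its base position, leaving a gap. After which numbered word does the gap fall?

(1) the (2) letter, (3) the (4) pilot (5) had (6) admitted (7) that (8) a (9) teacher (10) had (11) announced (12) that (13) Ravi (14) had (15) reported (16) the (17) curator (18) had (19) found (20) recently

The displaced element is "the letter" (word 2).
It is linked across 3 clause boundaries (that → that → Ø).
It functions as the direct object of "found", so the gap sits immediately after word 19 ("found").
Base order: The pilot had admitted that a teacher had announced that Ravi had reported the curator had found the letter recently.

19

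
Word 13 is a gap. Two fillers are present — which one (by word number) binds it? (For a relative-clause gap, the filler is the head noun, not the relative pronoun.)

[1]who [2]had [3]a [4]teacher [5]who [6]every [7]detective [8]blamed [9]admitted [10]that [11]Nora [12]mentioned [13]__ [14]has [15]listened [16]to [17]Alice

The marked gap is the subject of "listened".
Its filler is the fronted wh-phrase "who", at word 1.
(The other dependency links word 4 to a gap after word 8.)

1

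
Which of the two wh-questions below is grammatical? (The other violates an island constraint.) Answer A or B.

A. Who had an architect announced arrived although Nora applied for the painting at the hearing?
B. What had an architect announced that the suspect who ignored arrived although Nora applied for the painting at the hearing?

In B, the wh-phrase is extracted from inside a complex-NP island (relative clause) (introduced by "who"), which blocks movement.
In A, the extraction path crosses only that-complement boundaries, which are transparent.
So A is grammatical.

A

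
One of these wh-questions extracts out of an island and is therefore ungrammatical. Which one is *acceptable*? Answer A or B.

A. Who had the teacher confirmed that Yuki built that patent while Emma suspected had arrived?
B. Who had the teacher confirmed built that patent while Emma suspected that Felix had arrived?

In A, the wh-phrase is extracted from inside an adjunct island (introduced by "while"), which blocks movement.
In B, the extraction path crosses only that-complement boundaries, which are transparent.
So B is grammatical.

B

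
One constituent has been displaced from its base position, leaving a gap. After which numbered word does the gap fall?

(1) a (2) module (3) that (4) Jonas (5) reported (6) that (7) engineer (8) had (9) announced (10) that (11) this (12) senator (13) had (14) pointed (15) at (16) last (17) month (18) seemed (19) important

15

The displaced element is "a module" (word 2).
It is linked across 2 clause boundaries (Ø → that).
It functions as the object of the preposition "at" of "pointed", so the gap sits immediately after word 15 ("at").
Base order: Jonas reported that engineer had announced that this senator had pointed at a module last month.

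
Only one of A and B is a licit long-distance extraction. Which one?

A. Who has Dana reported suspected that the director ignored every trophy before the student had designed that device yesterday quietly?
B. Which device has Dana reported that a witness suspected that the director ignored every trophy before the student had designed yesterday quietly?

In B, the wh-phrase is extracted from inside an adjunct island (introduced by "before"), which blocks movement.
In A, the extraction path crosses only that-complement boundaries, which are transparent.
So A is grammatical.

A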